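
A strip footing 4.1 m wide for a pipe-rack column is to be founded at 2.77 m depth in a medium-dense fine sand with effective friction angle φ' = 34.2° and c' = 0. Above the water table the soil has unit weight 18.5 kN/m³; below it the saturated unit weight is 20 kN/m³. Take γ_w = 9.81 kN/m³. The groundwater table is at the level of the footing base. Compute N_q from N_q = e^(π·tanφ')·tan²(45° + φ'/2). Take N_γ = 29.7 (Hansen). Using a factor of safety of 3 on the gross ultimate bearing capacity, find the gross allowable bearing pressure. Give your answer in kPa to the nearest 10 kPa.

N_q = e^(π·tan34.2°)·tan²(62.1°) = 30.17.
q = γ·D_f = 18.5 × 2.77 = 51.245 kPa.
For the ½γBN_γ term take γ' = 20 − 9.81 = 10.19 kN/m³ (soil below base is submerged).
q·N_q = 51.245 × 30.168 = 1545.9 kPa
0.5·γ·B·N_γ = 0.5 × 10.19 × 4.1 × 29.7 = 620.42 kPa
q_ult = 1545.9 + 620.42 = 2166.4 kPa.
q_all = 2166.4 / 3 = 722.12 kPa.

q_all ≈ 720 kPa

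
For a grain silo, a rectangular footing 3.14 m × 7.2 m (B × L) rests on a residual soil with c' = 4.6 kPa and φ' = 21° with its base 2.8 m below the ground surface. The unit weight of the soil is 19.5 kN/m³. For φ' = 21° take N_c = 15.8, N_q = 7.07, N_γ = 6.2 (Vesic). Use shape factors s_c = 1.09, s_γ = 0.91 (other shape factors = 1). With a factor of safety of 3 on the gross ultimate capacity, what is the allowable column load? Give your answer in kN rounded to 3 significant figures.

Effective surcharge at the founding depth q = γ·D_f = 19.5 × 2.8 = 54.6 kPa.
q_ult = c·N_c·s_c + q·N_q + 0.5·γ·B·N_γ·s_γ
     = 4.6 × 15.8 × 1.09 + 54.6 × 7.07 + 0.5 × 19.5 × 3.14 × 6.2 × 0.91
     = 79.221 + 386.02 + 172.73 = 637.97 kPa.
Gross allowable pressure q_all = 637.97 / 3 = 212.66 kPa.
Footing area = 22.608 m², so allowable column load = 212.66 × 22.608 = 4807.8 kN.

P_all ≈ 4810 kN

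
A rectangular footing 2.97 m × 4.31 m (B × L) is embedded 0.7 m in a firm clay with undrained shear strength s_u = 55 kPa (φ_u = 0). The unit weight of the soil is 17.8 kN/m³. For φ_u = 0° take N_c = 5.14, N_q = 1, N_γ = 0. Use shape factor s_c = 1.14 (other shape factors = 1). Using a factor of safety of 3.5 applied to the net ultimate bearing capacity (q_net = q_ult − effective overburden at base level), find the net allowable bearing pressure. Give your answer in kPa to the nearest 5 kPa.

Effective surcharge at the founding depth q = γ·D_f = 17.8 × 0.7 = 12.46 kPa.
q_ult = c·N_c·s_c + q·N_q
     = 55 × 5.14 × 1.14 + 12.46 × 1
     = 322.28 + 12.46 = 334.74 kPa.
Net ultimate: q_net = 334.74 − 12.46 = 322.28 kPa.
q_all(net) = 322.28 / 3.5 = 92.079 kPa.

q_all(net) ≈ 90 kPa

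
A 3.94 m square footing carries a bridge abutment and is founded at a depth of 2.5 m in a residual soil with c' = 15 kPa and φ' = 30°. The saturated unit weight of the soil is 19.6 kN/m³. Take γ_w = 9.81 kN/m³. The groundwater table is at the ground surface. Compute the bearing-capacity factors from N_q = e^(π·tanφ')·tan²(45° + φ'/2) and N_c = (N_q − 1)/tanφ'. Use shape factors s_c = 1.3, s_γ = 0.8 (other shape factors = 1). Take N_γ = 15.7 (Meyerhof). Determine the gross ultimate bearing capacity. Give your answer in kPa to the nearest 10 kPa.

q_ult ≈ 1280 kPa

tan30° = 0.5774, so N_q = e^(π×0.5774)·tan²(60°) = 6.134 × 3.0 = 18.4.
N_c = (18.4 − 1)/tan30° = 30.14.
Water table at ground surface, so effective unit weight γ' = 19.6 − 9.81 = 9.79 kN/m³ is used throughout; overburden q = 9.79 × 2.5 = 24.475 kPa; the same γ' applies in the ½γBN_γ term.
Cohesion term c·N_c·s_c = 15 × 30.14 × 1.3 = 587.72 kPa; surcharge term q·N_q = 24.475 × 18.401 = 450.37 kPa; self-weight term 0.5·γ·B·N_γ·s_γ = 0.5 × 9.79 × 3.94 × 15.7 × 0.8 = 242.24 kPa.
q_ult = 587.72 + 450.37 + 242.24 = 1280.3 kPa.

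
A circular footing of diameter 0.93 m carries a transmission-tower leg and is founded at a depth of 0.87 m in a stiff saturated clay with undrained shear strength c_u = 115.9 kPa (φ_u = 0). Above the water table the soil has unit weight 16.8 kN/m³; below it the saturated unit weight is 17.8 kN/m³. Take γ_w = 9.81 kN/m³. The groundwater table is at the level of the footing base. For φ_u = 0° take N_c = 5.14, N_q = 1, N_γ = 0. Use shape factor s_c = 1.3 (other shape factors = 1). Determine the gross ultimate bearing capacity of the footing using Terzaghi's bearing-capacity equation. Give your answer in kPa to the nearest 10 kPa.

Overburden at base level: q = 16.8 × 0.87 = 14.616 kPa.
Cohesion term c·N_c·s_c = 115.9 × 5.14 × 1.3 = 774.44 kPa; surcharge term q·N_q = 14.616 × 1 = 14.616 kPa.
q_ult = 774.44 + 14.616 = 789.06 kPa.

q_ult ≈ 790 kPa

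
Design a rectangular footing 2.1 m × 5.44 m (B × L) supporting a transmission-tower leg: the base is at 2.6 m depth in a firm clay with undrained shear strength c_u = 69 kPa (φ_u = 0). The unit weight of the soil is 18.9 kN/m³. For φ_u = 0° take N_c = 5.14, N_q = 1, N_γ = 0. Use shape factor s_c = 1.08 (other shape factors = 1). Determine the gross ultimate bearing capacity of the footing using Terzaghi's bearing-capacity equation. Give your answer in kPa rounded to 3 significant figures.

Overburden at base level: q = 18.9 × 2.6 = 49.14 kPa.
Cohesion term c·N_c·s_c = 69 × 5.14 × 1.08 = 383.03 kPa; surcharge term q·N_q = 49.14 × 1 = 49.14 kPa.
q_ult = 383.03 + 49.14 = 432.17 kPa.

q_ult ≈ 432 kPa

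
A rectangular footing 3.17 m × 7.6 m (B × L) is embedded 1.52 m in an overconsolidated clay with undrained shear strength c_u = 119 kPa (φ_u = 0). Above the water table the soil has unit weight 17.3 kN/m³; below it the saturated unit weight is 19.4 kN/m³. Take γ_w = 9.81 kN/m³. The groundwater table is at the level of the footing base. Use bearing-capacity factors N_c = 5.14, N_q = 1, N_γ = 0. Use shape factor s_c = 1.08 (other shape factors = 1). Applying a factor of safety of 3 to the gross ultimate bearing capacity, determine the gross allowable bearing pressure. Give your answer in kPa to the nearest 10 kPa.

q = γ·D_f = 17.3 × 1.52 = 26.296 kPa.
c·N_c·s_c = 119 × 5.14 × 1.08 = 660.59 kPa
q·N_q = 26.296 × 1 = 26.296 kPa
q_ult = 660.59 + 26.296 = 686.89 kPa.
q_all = q_ult / FS = 686.89 / 3 = 228.96 kPa.

q_all ≈ 230 kPa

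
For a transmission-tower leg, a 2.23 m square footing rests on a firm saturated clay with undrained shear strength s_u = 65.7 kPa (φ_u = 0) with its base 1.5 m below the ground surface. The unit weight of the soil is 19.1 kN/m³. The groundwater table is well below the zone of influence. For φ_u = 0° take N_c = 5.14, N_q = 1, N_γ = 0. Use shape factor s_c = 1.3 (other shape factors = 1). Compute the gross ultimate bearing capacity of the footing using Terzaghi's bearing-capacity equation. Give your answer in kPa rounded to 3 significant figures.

q_ult ≈ 468 kPa

Overburden at base level: q = 19.1 × 1.5 = 28.65 kPa.
Cohesion term c·N_c·s_c = 65.7 × 5.14 × 1.3 = 439.01 kPa; surcharge term q·N_q = 28.65 × 1 = 28.65 kPa.
q_ult = 439.01 + 28.65 = 467.66 kPa.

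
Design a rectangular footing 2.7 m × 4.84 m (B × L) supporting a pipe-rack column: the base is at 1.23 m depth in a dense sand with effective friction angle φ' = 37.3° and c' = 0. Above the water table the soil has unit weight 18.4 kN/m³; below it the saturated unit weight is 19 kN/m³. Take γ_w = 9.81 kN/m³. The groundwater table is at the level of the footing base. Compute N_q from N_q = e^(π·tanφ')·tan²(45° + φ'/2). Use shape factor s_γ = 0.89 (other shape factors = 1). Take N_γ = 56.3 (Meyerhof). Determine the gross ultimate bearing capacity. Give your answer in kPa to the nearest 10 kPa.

q_ult ≈ 1630 kPa

tan37.3° = 0.7618, so N_q = e^(π×0.7618)·tan²(63.65°) = 10.949 × 4.076 = 44.63.
Effective surcharge at the founding depth q = γ·D_f = 18.4 × 1.23 = 22.632 kPa.
The water table coincides with the base, so in the self-weight term γ → γ' = 9.19 kN/m³.
q_ult = q·N_q + 0.5·γ·B·N_γ·s_γ
     = 22.632 × 44.628 + 0.5 × 9.19 × 2.7 × 56.3 × 0.89
     = 1010 + 621.65 = 1631.7 kPa.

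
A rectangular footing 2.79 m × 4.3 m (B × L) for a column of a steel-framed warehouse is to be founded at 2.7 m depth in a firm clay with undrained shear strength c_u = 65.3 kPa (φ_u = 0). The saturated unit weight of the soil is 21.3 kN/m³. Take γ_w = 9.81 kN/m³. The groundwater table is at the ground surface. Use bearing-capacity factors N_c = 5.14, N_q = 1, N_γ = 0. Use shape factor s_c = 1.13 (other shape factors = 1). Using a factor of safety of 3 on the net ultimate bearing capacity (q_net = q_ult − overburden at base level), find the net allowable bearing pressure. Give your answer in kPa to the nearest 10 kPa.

q_all(net) ≈ 130 kPa

Water table at ground surface, so effective unit weight γ' = 21.3 − 9.81 = 11.49 kN/m³ is used throughout; overburden q = 11.49 × 2.7 = 31.023 kPa.
Cohesion term c·N_c·s_c = 65.3 × 5.14 × 1.13 = 379.28 kPa; surcharge term q·N_q = 31.023 × 1 = 31.023 kPa.
q_ult = 379.28 + 31.023 = 410.3 kPa.
q_net = 410.3 − 31.023 = 379.28 kPa.
q_all(net) = 379.28 / 3 = 126.43 kPa.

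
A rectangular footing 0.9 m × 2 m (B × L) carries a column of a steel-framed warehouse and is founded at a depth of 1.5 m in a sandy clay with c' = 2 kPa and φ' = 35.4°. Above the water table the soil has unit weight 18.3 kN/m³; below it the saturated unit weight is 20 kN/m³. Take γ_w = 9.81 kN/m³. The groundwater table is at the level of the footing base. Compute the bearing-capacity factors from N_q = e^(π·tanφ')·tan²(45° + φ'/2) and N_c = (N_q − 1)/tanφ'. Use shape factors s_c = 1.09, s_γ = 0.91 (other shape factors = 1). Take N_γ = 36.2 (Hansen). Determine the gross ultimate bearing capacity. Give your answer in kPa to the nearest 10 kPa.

tan35.4° = 0.7107, so N_q = e^(π×0.7107)·tan²(62.7°) = 9.324 × 3.754 = 35.
N_c = (35 − 1)/tan35.4° = 47.84.
q = γ·D_f = 18.3 × 1.5 = 27.45 kPa.
For the ½γBN_γ term take γ' = 20 − 9.81 = 10.19 kN/m³ (soil below base is submerged).
c·N_c·s_c = 2 × 47.844 × 1.09 = 104.3 kPa
q·N_q = 27.45 × 35.001 = 960.77 kPa
0.5·γ·B·N_γ·s_γ = 0.5 × 10.19 × 0.9 × 36.2 × 0.91 = 151.06 kPa
q_ult = 104.3 + 960.77 + 151.06 = 1216.1 kPa.

q_ult ≈ 1220 kPa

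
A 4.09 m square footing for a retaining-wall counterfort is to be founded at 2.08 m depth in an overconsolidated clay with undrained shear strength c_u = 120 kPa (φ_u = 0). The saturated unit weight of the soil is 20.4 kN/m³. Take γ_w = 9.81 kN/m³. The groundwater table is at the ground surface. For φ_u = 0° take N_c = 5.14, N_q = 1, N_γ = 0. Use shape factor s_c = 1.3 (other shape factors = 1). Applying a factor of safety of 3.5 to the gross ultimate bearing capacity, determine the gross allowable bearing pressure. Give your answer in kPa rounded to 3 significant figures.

q_all ≈ 235 kPa

With the water table at the surface the whole profile is submerged: γ' = 20.4 − 9.81 = 10.59 kN/m³, so q = γ'·D_f = 22.027 kPa.
q_ult = c·N_c·s_c + q·N_q
     = 120 × 5.14 × 1.3 + 22.027 × 1
     = 801.84 + 22.027 = 823.87 kPa.
q_all = q_ult / FS = 823.87 / 3.5 = 235.39 kPa.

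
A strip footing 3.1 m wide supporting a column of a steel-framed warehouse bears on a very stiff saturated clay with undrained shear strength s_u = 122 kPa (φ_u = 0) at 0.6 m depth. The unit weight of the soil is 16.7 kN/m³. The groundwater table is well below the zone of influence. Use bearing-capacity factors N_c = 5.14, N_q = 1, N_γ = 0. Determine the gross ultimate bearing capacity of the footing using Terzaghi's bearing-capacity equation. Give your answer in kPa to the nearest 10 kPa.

q_ult ≈ 640 kPa

Effective surcharge at the founding depth q = γ·D_f = 16.7 × 0.6 = 10.02 kPa.
q_ult = c·N_c + q·N_q
     = 122 × 5.14 + 10.02 × 1
     = 627.08 + 10.02 = 637.1 kPa.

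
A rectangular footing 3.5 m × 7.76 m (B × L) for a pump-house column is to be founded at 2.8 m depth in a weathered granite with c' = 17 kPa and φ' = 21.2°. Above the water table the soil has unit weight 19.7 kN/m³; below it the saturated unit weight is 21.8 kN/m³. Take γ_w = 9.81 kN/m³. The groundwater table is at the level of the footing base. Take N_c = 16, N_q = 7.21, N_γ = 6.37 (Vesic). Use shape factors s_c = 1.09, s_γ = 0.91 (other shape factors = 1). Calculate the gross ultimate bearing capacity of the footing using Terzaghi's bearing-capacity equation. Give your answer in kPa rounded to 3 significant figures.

Overburden at base level: q = 19.7 × 2.8 = 55.16 kPa.
Below the base the soil is submerged, so the ½γBN_γ term uses γ' = 21.8 − 9.81 = 11.99 kN/m³.
Cohesion term c·N_c·s_c = 17 × 16 × 1.09 = 296.48 kPa; surcharge term q·N_q = 55.16 × 7.21 = 397.7 kPa; self-weight term 0.5·γ·B·N_γ·s_γ = 0.5 × 11.99 × 3.5 × 6.37 × 0.91 = 121.63 kPa.
q_ult = 296.48 + 397.7 + 121.63 = 815.81 kPa.

q_ult ≈ 816 kPa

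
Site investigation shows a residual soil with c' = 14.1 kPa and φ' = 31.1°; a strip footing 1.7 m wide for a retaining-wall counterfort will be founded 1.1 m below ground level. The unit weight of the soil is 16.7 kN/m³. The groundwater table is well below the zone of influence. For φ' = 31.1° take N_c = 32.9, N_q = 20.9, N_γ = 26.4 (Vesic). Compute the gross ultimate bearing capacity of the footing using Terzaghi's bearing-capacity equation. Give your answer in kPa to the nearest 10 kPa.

Effective surcharge at the founding depth q = γ·D_f = 16.7 × 1.1 = 18.37 kPa.
q_ult = c·N_c + q·N_q + 0.5·γ·B·N_γ
     = 14.1 × 32.9 + 18.37 × 20.9 + 0.5 × 16.7 × 1.7 × 26.4
     = 463.89 + 383.93 + 374.75 = 1222.6 kPa.

q_ult ≈ 1220 kPa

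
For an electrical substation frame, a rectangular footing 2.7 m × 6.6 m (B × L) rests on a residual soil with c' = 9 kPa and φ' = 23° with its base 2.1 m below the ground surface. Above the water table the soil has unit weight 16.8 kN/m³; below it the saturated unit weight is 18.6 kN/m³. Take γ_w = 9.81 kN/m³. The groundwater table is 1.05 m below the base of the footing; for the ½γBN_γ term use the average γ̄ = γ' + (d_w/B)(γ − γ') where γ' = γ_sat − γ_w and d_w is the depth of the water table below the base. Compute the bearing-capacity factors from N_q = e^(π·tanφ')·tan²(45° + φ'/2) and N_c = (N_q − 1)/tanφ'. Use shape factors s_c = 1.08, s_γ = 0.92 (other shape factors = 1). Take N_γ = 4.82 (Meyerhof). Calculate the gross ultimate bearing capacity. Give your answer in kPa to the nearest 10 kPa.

tan23° = 0.4245, so N_q = e^(π×0.4245)·tan²(56.5°) = 3.794 × 2.283 = 8.66.
N_c = (8.66 − 1)/tan23° = 18.05.
q = γ·D_f = 16.8 × 2.1 = 35.28 kPa.
γ' = 8.79 kN/m³; averaging over the depth B below the base, γ̄ = γ' + (d_w/B)(γ − γ') = 11.905 kN/m³.
c·N_c·s_c = 9 × 18.049 × 1.08 = 175.43 kPa
q·N_q = 35.28 × 8.6612 = 305.57 kPa
0.5·γ·B·N_γ·s_γ = 0.5 × 11.905 × 2.7 × 4.82 × 0.92 = 71.269 kPa
q_ult = 175.43 + 305.57 + 71.269 = 552.27 kPa.

q_ult ≈ 550 kPa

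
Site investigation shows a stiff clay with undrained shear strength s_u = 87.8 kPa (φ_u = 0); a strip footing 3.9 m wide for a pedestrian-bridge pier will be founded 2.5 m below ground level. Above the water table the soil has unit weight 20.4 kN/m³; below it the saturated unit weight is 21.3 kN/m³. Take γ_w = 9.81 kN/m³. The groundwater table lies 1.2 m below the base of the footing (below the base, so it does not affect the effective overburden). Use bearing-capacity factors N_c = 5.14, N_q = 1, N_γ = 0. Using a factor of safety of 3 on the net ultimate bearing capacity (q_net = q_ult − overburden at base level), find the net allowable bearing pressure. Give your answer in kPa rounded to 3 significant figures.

Effective surcharge at the founding depth q = γ·D_f = 20.4 × 2.5 = 51 kPa.
q_ult = c·N_c + q·N_q
     = 87.8 × 5.14 + 51 × 1
     = 451.29 + 51 = 502.29 kPa.
q_net = 502.29 − 51 = 451.29 kPa.
q_all(net) = 451.29 / 3 = 150.43 kPa.

q_all(net) ≈ 150 kPa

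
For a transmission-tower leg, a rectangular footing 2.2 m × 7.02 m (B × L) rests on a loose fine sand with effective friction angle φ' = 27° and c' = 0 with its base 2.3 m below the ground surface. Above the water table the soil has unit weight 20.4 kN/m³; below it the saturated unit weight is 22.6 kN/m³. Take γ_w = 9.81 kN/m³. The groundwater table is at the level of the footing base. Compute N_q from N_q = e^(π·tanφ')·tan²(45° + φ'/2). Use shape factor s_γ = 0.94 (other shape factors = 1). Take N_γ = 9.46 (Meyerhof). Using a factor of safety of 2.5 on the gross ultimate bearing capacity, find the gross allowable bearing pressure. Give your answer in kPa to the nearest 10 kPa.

q_all ≈ 300 kPa

N_q = e^(π·tan27°)·tan²(58.5°) = 13.2.
Overburden at base level: q = 20.4 × 2.3 = 46.92 kPa.
Below the base the soil is submerged, so the ½γBN_γ term uses γ' = 22.6 − 9.81 = 12.79 kN/m³.
Surcharge term q·N_q = 46.92 × 13.199 = 619.3 kPa; self-weight term 0.5·γ·B·N_γ·s_γ = 0.5 × 12.79 × 2.2 × 9.46 × 0.94 = 125.11 kPa.
q_ult = 619.3 + 125.11 = 744.41 kPa.
q_all = 744.41 / 2.5 = 297.76 kPa.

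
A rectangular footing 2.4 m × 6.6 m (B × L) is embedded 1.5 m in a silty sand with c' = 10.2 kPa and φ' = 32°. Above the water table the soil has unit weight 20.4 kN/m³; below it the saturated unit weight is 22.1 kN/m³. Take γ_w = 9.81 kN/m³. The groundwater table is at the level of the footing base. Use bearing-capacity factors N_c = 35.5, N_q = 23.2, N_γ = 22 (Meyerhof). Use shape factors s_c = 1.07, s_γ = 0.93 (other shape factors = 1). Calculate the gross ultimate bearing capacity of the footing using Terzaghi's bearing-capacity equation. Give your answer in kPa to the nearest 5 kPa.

q_ult ≈ 1400 kPa

Overburden at base level: q = 20.4 × 1.5 = 30.6 kPa.
Below the base the soil is submerged, so the ½γBN_γ term uses γ' = 22.1 − 9.81 = 12.29 kN/m³.
Cohesion term c·N_c·s_c = 10.2 × 35.5 × 1.07 = 387.45 kPa; surcharge term q·N_q = 30.6 × 23.2 = 709.92 kPa; self-weight term 0.5·γ·B·N_γ·s_γ = 0.5 × 12.29 × 2.4 × 22 × 0.93 = 301.74 kPa.
q_ult = 387.45 + 709.92 + 301.74 = 1399.1 kPa.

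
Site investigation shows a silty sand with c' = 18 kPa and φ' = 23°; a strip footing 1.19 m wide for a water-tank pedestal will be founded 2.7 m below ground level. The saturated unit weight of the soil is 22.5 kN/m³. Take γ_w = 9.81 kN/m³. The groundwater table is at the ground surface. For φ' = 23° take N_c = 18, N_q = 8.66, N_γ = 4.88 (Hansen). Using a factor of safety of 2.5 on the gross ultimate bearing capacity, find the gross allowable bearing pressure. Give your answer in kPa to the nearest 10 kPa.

q_all ≈ 260 kPa

γ' = 22.5 − 9.81 = 12.69 kN/m³ (submerged throughout). q = 12.69 × 2.7 = 34.263 kPa; the same γ' applies in the ½γBN_γ term.
c·N_c = 18 × 18 = 324 kPa
q·N_q = 34.263 × 8.66 = 296.72 kPa
0.5·γ·B·N_γ = 0.5 × 12.69 × 1.19 × 4.88 = 36.847 kPa
q_ult = 324 + 296.72 + 36.847 = 657.56 kPa.
q_all = 657.56 / 2.5 = 263.03 kPa.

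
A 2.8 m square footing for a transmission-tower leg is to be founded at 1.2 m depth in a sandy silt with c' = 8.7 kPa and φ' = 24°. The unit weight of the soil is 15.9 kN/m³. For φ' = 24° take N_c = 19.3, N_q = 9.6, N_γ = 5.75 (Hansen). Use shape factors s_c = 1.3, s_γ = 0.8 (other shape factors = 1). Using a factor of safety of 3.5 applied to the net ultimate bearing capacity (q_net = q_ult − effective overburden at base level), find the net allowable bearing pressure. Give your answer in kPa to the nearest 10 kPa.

Overburden at base level: q = 15.9 × 1.2 = 19.08 kPa.
Cohesion term c·N_c·s_c = 8.7 × 19.3 × 1.3 = 218.28 kPa; surcharge term q·N_q = 19.08 × 9.6 = 183.17 kPa; self-weight term 0.5·γ·B·N_γ·s_γ = 0.5 × 15.9 × 2.8 × 5.75 × 0.8 = 102.4 kPa.
q_ult = 218.28 + 183.17 + 102.4 = 503.85 kPa.
Net ultimate: q_net = 503.85 − 19.08 = 484.77 kPa.
q_all(net) = 484.77 / 3.5 = 138.5 kPa.

q_all(net) ≈ 140 kPa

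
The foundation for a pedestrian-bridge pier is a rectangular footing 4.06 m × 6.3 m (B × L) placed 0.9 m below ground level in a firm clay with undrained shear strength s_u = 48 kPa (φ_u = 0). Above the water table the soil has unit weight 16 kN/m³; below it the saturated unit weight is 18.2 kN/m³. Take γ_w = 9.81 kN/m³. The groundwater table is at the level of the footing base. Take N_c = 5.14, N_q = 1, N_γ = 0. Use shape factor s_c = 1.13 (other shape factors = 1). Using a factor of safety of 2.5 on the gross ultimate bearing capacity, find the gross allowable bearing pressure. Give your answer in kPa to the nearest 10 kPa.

q = γ·D_f = 16 × 0.9 = 14.4 kPa.
c·N_c·s_c = 48 × 5.14 × 1.13 = 278.79 kPa
q·N_q = 14.4 × 1 = 14.4 kPa
q_ult = 278.79 + 14.4 = 293.19 kPa.
q_all = 293.19 / 2.5 = 117.28 kPa.

q_all ≈ 120 kPa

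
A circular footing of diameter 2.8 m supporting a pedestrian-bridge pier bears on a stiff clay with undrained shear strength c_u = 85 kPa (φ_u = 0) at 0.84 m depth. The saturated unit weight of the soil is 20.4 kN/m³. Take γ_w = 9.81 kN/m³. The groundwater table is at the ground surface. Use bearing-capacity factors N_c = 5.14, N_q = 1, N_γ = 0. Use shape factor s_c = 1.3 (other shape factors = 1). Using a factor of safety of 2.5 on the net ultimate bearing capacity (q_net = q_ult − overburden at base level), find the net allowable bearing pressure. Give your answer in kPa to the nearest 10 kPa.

Water table at ground surface, so effective unit weight γ' = 20.4 − 9.81 = 10.59 kN/m³ is used throughout; overburden q = 10.59 × 0.84 = 8.8956 kPa.
Cohesion term c·N_c·s_c = 85 × 5.14 × 1.3 = 567.97 kPa; surcharge term q·N_q = 8.8956 × 1 = 8.8956 kPa.
q_ult = 567.97 + 8.8956 = 576.87 kPa.
q_net = 576.87 − 8.8956 = 567.97 kPa.
q_all(net) = 567.97 / 2.5 = 227.19 kPa.

q_all(net) ≈ 230 kPa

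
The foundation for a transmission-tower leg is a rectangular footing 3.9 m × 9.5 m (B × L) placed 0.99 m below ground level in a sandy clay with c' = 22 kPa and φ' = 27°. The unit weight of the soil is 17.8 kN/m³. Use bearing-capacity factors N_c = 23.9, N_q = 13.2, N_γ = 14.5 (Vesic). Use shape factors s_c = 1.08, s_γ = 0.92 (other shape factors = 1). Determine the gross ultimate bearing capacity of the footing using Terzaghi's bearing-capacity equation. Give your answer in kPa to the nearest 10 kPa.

Effective surcharge at the founding depth q = γ·D_f = 17.8 × 0.99 = 17.622 kPa.
q_ult = c·N_c·s_c + q·N_q + 0.5·γ·B·N_γ·s_γ
     = 22 × 23.9 × 1.08 + 17.622 × 13.2 + 0.5 × 17.8 × 3.9 × 14.5 × 0.92
     = 567.86 + 232.61 + 463.03 = 1263.5 kPa.

q_ult ≈ 1260 kPa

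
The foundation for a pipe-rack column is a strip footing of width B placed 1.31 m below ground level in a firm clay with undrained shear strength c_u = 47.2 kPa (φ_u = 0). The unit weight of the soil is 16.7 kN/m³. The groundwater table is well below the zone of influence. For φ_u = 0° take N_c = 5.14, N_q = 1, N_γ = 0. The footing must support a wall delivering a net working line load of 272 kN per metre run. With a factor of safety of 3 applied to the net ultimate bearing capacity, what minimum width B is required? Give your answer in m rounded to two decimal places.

Effective surcharge at the founding depth q = γ·D_f = 16.7 × 1.31 = 21.877 kPa.
q_ult = c·N_c + q·N_q
     = 47.2 × 5.14 + 21.877 × 1
     = 242.61 + 21.877 = 264.49 kPa.
For φ = 0 the ½γBN_γ term vanishes, so q_ult is independent of B. q_net = 264.49 − 21.877 = 242.61 kPa; q_all(net) = 242.61/3 = 80.869 kPa.
Required width B = w / q_all(net) = 272 / 80.869 = 3.363 m.

B = 3.36 m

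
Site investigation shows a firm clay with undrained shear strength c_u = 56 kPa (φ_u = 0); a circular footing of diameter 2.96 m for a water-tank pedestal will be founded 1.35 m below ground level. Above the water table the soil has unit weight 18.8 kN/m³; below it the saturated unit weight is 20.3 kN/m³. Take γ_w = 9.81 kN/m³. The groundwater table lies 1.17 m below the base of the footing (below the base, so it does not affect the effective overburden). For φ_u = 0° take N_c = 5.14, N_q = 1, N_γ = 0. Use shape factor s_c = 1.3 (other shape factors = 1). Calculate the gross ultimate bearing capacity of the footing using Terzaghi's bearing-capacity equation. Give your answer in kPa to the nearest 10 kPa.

Overburden at base level: q = 18.8 × 1.35 = 25.38 kPa.
Cohesion term c·N_c·s_c = 56 × 5.14 × 1.3 = 374.19 kPa; surcharge term q·N_q = 25.38 × 1 = 25.38 kPa.
q_ult = 374.19 + 25.38 = 399.57 kPa.

q_ult ≈ 400 kPa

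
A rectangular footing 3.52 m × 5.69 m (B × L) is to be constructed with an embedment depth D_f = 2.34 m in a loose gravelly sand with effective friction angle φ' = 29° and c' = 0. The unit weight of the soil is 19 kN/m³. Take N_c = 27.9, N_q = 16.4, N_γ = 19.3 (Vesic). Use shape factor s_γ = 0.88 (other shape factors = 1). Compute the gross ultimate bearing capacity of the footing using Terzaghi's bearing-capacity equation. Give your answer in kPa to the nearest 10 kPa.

q_ult ≈ 1300 kPa

q = γ·D_f = 19 × 2.34 = 44.46 kPa.
q·N_q = 44.46 × 16.4 = 729.14 kPa
0.5·γ·B·N_γ·s_γ = 0.5 × 19 × 3.52 × 19.3 × 0.88 = 567.94 kPa
q_ult = 729.14 + 567.94 = 1297.1 kPa.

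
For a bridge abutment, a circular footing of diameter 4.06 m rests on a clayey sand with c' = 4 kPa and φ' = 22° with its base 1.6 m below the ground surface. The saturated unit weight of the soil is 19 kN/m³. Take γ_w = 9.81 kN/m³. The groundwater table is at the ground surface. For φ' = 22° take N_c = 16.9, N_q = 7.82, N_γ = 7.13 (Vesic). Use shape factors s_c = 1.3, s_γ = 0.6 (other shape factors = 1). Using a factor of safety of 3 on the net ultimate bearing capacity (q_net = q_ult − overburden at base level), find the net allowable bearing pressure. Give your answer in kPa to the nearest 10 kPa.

Water table at ground surface, so effective unit weight γ' = 19 − 9.81 = 9.19 kN/m³ is used throughout; overburden q = 9.19 × 1.6 = 14.704 kPa; the same γ' applies in the ½γBN_γ term.
Cohesion term c·N_c·s_c = 4 × 16.9 × 1.3 = 87.88 kPa; surcharge term q·N_q = 14.704 × 7.82 = 114.99 kPa; self-weight term 0.5·γ·B·N_γ·s_γ = 0.5 × 9.19 × 4.06 × 7.13 × 0.6 = 79.809 kPa.
q_ult = 87.88 + 114.99 + 79.809 = 282.67 kPa.
q_net = 282.67 − 14.704 = 267.97 kPa.
q_all(net) = 267.97 / 3 = 89.323 kPa.

q_all(net) ≈ 90 kPa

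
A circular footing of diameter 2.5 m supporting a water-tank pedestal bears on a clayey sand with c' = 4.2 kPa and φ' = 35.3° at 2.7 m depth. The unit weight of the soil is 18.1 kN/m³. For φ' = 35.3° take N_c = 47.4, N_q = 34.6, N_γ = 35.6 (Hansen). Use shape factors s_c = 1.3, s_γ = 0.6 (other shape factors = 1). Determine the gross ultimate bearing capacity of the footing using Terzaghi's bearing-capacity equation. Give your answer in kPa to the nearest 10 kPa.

q_ult ≈ 2430 kPa

Overburden at base level: q = 18.1 × 2.7 = 48.87 kPa.
Cohesion term c·N_c·s_c = 4.2 × 47.4 × 1.3 = 258.8 kPa; surcharge term q·N_q = 48.87 × 34.6 = 1690.9 kPa; self-weight term 0.5·γ·B·N_γ·s_γ = 0.5 × 18.1 × 2.5 × 35.6 × 0.6 = 483.27 kPa.
q_ult = 258.8 + 1690.9 + 483.27 = 2433 kPa.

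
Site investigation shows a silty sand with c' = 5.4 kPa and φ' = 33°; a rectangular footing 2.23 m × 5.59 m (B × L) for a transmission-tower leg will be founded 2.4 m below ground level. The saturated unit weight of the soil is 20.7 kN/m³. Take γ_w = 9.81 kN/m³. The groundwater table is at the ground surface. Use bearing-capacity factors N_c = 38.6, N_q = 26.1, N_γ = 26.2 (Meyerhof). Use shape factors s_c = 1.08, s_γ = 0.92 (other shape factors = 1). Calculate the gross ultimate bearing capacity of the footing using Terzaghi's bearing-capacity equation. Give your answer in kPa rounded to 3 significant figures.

Water table at ground surface, so effective unit weight γ' = 20.7 − 9.81 = 10.89 kN/m³ is used throughout; overburden q = 10.89 × 2.4 = 26.136 kPa; the same γ' applies in the ½γBN_γ term.
Cohesion term c·N_c·s_c = 5.4 × 38.6 × 1.08 = 225.12 kPa; surcharge term q·N_q = 26.136 × 26.1 = 682.15 kPa; self-weight term 0.5·γ·B·N_γ·s_γ = 0.5 × 10.89 × 2.23 × 26.2 × 0.92 = 292.68 kPa.
q_ult = 225.12 + 682.15 + 292.68 = 1199.9 kPa.

q_ult ≈ 1200 kPa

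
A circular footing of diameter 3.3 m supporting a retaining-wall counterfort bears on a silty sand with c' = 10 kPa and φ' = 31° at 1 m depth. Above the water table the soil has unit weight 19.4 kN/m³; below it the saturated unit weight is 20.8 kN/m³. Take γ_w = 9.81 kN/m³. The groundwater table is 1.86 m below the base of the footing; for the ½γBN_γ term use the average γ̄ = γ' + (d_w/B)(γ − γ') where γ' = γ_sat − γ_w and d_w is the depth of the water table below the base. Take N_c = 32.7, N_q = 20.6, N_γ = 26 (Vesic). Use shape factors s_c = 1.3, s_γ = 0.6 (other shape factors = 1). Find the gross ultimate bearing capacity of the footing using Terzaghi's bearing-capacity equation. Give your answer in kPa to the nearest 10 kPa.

Overburden at base level: q = 19.4 × 1 = 19.4 kPa.
The water table is 1.86 m below the base (< B = 3.3 m), so the ½γBN_γ term uses γ̄ = γ' + (d_w/B)(γ − γ') = 10.99 + (1.86/3.3)(19.4 − 10.99) = 15.73 kN/m³.
Cohesion term c·N_c·s_c = 10 × 32.7 × 1.3 = 425.1 kPa; surcharge term q·N_q = 19.4 × 20.6 = 399.64 kPa; self-weight term 0.5·γ·B·N_γ·s_γ = 0.5 × 15.73 × 3.3 × 26 × 0.6 = 404.89 kPa.
q_ult = 425.1 + 399.64 + 404.89 = 1229.6 kPa.

q_ult ≈ 1230 kPa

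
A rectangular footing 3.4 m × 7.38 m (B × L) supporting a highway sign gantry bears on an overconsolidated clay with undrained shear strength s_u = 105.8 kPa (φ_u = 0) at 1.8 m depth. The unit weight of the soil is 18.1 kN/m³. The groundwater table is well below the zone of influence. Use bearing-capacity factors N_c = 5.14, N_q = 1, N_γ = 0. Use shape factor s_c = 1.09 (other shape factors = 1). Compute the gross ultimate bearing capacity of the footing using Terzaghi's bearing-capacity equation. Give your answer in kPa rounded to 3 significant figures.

Overburden at base level: q = 18.1 × 1.8 = 32.58 kPa.
Cohesion term c·N_c·s_c = 105.8 × 5.14 × 1.09 = 592.76 kPa; surcharge term q·N_q = 32.58 × 1 = 32.58 kPa.
q_ult = 592.76 + 32.58 = 625.34 kPa.

q_ult ≈ 625 kPa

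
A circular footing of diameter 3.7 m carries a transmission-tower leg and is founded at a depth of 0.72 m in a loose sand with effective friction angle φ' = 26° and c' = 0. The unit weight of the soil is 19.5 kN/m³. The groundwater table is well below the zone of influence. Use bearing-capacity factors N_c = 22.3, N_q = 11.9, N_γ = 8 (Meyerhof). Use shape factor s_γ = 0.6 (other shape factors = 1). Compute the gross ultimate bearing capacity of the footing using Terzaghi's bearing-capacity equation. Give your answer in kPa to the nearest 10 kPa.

q_ult ≈ 340 kPa

q = γ·D_f = 19.5 × 0.72 = 14.04 kPa.
q·N_q = 14.04 × 11.9 = 167.08 kPa
0.5·γ·B·N_γ·s_γ = 0.5 × 19.5 × 3.7 × 8 × 0.6 = 173.16 kPa
q_ult = 167.08 + 173.16 = 340.24 kPa.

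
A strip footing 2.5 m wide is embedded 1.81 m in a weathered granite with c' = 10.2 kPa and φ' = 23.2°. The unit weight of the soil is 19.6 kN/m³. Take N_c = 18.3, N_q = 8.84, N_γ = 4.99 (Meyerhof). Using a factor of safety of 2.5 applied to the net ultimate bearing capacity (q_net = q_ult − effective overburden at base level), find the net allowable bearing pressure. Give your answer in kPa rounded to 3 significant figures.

Effective surcharge at the founding depth q = γ·D_f = 19.6 × 1.81 = 35.476 kPa.
q_ult = c·N_c + q·N_q + 0.5·γ·B·N_γ
     = 10.2 × 18.3 + 35.476 × 8.84 + 0.5 × 19.6 × 2.5 × 4.99
     = 186.66 + 313.61 + 122.26 = 622.52 kPa.
Net ultimate: q_net = 622.52 − 35.476 = 587.05 kPa.
q_all(net) = 587.05 / 2.5 = 234.82 kPa.

q_all(net) ≈ 235 kPa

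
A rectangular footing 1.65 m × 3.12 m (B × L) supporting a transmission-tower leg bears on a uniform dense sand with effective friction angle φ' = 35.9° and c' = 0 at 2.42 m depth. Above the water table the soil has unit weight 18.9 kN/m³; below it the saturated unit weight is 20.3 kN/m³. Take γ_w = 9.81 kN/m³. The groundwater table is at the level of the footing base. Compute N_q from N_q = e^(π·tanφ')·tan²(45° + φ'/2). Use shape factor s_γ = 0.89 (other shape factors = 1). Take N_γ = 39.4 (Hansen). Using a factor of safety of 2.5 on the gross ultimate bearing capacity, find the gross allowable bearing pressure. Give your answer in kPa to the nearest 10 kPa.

N_q = e^(π·tan35.9°)·tan²(62.95°) = 37.28.
q = γ·D_f = 18.9 × 2.42 = 45.738 kPa.
For the ½γBN_γ term take γ' = 20.3 − 9.81 = 10.49 kN/m³ (soil below base is submerged).
q·N_q = 45.738 × 37.277 = 1705 kPa
0.5·γ·B·N_γ·s_γ = 0.5 × 10.49 × 1.65 × 39.4 × 0.89 = 303.47 kPa
q_ult = 1705 + 303.47 = 2008.4 kPa.
q_all = 2008.4 / 2.5 = 803.38 kPa.

q_all ≈ 800 kPa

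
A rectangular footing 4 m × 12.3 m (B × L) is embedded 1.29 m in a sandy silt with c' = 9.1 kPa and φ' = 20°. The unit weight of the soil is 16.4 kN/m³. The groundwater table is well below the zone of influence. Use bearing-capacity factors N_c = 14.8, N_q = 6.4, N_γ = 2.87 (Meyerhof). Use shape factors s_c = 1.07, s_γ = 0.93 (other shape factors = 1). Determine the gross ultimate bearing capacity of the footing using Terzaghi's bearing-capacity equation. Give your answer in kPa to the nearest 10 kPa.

q = γ·D_f = 16.4 × 1.29 = 21.156 kPa.
c·N_c·s_c = 9.1 × 14.8 × 1.07 = 144.11 kPa
q·N_q = 21.156 × 6.4 = 135.4 kPa
0.5·γ·B·N_γ·s_γ = 0.5 × 16.4 × 4 × 2.87 × 0.93 = 87.546 kPa
q_ult = 144.11 + 135.4 + 87.546 = 367.05 kPa.

q_ult ≈ 370 kPa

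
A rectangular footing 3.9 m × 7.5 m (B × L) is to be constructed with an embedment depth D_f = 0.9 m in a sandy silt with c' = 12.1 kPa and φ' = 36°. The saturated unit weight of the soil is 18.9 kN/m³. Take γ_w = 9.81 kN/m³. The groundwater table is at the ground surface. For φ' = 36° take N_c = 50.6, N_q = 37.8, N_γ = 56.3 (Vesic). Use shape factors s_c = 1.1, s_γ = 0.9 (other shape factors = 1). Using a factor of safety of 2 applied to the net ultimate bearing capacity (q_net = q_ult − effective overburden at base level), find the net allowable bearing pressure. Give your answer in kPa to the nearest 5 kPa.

q_all(net) ≈ 935 kPa

Water table at ground surface, so effective unit weight γ' = 18.9 − 9.81 = 9.09 kN/m³ is used throughout; overburden q = 9.09 × 0.9 = 8.181 kPa; the same γ' applies in the ½γBN_γ term.
Cohesion term c·N_c·s_c = 12.1 × 50.6 × 1.1 = 673.49 kPa; surcharge term q·N_q = 8.181 × 37.8 = 309.24 kPa; self-weight term 0.5·γ·B·N_γ·s_γ = 0.5 × 9.09 × 3.9 × 56.3 × 0.9 = 898.15 kPa.
q_ult = 673.49 + 309.24 + 898.15 = 1880.9 kPa.
Net ultimate: q_net = 1880.9 − 8.181 = 1872.7 kPa.
q_all(net) = 1872.7 / 2 = 936.35 kPa.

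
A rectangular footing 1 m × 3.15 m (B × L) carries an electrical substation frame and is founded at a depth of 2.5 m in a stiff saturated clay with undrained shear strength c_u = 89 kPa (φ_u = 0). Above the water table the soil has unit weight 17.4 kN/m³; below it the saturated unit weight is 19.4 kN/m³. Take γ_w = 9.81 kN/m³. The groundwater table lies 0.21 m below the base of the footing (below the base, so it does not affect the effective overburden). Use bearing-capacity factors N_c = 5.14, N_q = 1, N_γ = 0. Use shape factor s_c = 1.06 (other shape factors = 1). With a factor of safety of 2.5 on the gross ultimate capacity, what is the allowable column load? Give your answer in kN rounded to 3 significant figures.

Overburden at base level: q = 17.4 × 2.5 = 43.5 kPa.
Cohesion term c·N_c·s_c = 89 × 5.14 × 1.06 = 484.91 kPa; surcharge term q·N_q = 43.5 × 1 = 43.5 kPa.
q_ult = 484.91 + 43.5 = 528.41 kPa.
Gross allowable pressure q_all = 528.41 / 2.5 = 211.36 kPa.
Footing area = 3.15 m², so allowable column load = 211.36 × 3.15 = 665.79 kN.

P_all ≈ 666 kN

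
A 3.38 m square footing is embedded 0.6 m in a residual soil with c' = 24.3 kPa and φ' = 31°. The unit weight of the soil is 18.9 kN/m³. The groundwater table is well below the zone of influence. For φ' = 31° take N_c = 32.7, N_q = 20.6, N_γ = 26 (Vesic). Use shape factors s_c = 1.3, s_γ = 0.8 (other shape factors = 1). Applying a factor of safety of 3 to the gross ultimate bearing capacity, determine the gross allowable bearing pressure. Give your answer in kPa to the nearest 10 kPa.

q_all ≈ 640 kPa

Effective surcharge at the founding depth q = γ·D_f = 18.9 × 0.6 = 11.34 kPa.
q_ult = c·N_c·s_c + q·N_q + 0.5·γ·B·N_γ·s_γ
     = 24.3 × 32.7 × 1.3 + 11.34 × 20.6 + 0.5 × 18.9 × 3.38 × 26 × 0.8
     = 1033 + 233.6 + 664.37 = 1931 kPa.
q_all = q_ult / FS = 1931 / 3 = 643.66 kPa.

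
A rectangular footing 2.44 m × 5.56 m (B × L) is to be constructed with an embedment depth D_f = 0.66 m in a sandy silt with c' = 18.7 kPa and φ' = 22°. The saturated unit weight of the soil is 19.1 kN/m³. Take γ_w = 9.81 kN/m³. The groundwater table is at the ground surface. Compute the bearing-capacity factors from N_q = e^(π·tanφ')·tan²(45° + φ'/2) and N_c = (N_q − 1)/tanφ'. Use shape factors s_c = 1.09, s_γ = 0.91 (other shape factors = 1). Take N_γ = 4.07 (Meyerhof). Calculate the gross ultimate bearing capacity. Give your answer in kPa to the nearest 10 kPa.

q_ult ≈ 430 kPa

tan22° = 0.404, so N_q = e^(π×0.404)·tan²(56°) = 3.558 × 2.198 = 7.82.
N_c = (7.82 − 1)/tan22° = 16.88.
Water table at ground surface, so effective unit weight γ' = 19.1 − 9.81 = 9.29 kN/m³ is used throughout; overburden q = 9.29 × 0.66 = 6.1314 kPa; the same γ' applies in the ½γBN_γ term.
Cohesion term c·N_c·s_c = 18.7 × 16.883 × 1.09 = 344.12 kPa; surcharge term q·N_q = 6.1314 × 7.8211 = 47.954 kPa; self-weight term 0.5·γ·B·N_γ·s_γ = 0.5 × 9.29 × 2.44 × 4.07 × 0.91 = 41.977 kPa.
q_ult = 344.12 + 47.954 + 41.977 = 434.05 kPa.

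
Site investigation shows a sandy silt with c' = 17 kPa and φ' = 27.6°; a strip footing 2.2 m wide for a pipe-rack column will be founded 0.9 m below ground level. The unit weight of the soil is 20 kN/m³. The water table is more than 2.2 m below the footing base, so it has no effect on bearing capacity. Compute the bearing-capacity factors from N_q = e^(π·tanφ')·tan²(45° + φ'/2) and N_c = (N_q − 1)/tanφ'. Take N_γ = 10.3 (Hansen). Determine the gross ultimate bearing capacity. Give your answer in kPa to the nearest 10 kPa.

tan27.6° = 0.5228, so N_q = e^(π×0.5228)·tan²(58.8°) = 5.167 × 2.726 = 14.09.
N_c = (14.09 − 1)/tan27.6° = 25.04.
q = γ·D_f = 20 × 0.9 = 18 kPa.
c·N_c = 17 × 25.037 = 425.62 kPa
q·N_q = 18 × 14.089 = 253.6 kPa
0.5·γ·B·N_γ = 0.5 × 20 × 2.2 × 10.3 = 226.6 kPa
q_ult = 425.62 + 253.6 + 226.6 = 905.82 kPa.

q_ult ≈ 910 kPa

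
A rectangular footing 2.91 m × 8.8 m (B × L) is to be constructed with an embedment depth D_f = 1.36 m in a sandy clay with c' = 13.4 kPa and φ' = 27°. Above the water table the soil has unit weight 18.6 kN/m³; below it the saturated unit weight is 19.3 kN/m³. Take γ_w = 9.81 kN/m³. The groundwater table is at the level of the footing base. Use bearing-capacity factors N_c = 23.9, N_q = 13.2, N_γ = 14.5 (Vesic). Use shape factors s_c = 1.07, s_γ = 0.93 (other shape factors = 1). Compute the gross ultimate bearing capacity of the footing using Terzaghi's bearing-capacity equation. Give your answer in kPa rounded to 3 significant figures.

q_ult ≈ 863 kPa

Effective surcharge at the founding depth q = γ·D_f = 18.6 × 1.36 = 25.296 kPa.
The water table coincides with the base, so in the self-weight term γ → γ' = 9.49 kN/m³.
q_ult = c·N_c·s_c + q·N_q + 0.5·γ·B·N_γ·s_γ
     = 13.4 × 23.9 × 1.07 + 25.296 × 13.2 + 0.5 × 9.49 × 2.91 × 14.5 × 0.93
     = 342.68 + 333.91 + 186.2 = 862.79 kPa.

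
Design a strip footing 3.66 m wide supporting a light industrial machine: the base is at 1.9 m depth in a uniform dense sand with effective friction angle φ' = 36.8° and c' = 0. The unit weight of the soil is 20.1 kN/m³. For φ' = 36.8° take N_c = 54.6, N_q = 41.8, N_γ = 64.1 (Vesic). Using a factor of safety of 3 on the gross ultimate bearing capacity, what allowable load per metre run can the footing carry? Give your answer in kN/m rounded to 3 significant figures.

≈ 4820 kN/m

Effective surcharge at the founding depth q = γ·D_f = 20.1 × 1.9 = 38.19 kPa.
q_ult = q·N_q + 0.5·γ·B·N_γ
     = 38.19 × 41.8 + 0.5 × 20.1 × 3.66 × 64.1
     = 1596.3 + 2357.8 = 3954.1 kPa.
Gross allowable pressure q_all = 3954.1 / 3 = 1318 kPa.
Allowable wall load = q_all × B = 1318 × 3.66 = 4824 kN per metre run.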